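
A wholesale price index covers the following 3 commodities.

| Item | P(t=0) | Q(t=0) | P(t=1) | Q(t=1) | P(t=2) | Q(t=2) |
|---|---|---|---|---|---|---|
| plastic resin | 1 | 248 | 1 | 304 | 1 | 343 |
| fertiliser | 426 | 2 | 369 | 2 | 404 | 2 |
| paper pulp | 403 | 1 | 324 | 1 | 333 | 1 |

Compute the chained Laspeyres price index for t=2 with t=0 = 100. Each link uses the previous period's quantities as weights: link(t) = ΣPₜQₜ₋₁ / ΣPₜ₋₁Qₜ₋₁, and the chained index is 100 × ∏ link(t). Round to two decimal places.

92.20

Link t=0→t=1:
ΣP(t=1)Q(t=0) = 1×248 + 369×2 + 324×1 = 248 + 738 + 324 = 1310
ΣP(t=0)Q(t=0) = 1×248 + 426×2 + 403×1 = 248 + 852 + 403 = 1503
link = 1310/1503 = 0.871590
Link t=1→t=2:
ΣP(t=2)Q(t=1) = 1×304 + 404×2 + 333×1 = 304 + 808 + 333 = 1445
ΣP(t=1)Q(t=1) = 1×304 + 369×2 + 324×1 = 304 + 738 + 324 = 1366
link = 1445/1366 = 1.057833
Chained index = 100 × 0.871590 × 1.057833 = 92.1997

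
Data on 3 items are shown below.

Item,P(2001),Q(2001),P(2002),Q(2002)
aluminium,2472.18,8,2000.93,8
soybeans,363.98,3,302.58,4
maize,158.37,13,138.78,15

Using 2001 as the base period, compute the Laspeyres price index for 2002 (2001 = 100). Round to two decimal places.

Laspeyres price index uses base-period quantities as weights.
ΣP(2002)·Q(2001) = 2000.93×8 + 302.58×3 + 138.78×13 = 16007.44 + 907.74 + 1804.14 = 18719.32
ΣP(2001)·Q(2001) = 2472.18×8 + 363.98×3 + 158.37×13 = 19777.44 + 1091.94 + 2058.81 = 22928.19
Index = 18719.32 / 22928.19 × 100 = 81.6433

81.64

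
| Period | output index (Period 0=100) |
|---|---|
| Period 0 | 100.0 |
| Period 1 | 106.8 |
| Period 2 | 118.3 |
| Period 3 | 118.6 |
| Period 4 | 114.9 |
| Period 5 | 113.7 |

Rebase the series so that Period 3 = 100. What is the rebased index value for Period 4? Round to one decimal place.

96.9

Rebased(Period 4) = 114.9 / 118.6 × 100 = 96.8803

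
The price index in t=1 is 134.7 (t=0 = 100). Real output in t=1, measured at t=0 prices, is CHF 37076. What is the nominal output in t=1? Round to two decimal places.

49941.37

Nominal = Real × (Index/100) = 37076 × (134.7/100)
        = 37076 × 1.347 = 49941.3720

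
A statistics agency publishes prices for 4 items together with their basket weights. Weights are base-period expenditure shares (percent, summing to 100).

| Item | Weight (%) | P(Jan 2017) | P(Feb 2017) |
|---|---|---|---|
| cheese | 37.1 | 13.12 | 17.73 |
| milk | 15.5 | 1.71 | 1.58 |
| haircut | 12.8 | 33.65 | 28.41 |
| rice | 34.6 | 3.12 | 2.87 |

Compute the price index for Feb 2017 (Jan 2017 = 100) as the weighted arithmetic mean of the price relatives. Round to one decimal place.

107.1

cheese: 37.1 × (17.73/13.12) = 37.1 × 1.351372 = 50.1359
milk: 15.5 × (1.58/1.71) = 15.5 × 0.923977 = 14.3216
haircut: 12.8 × (28.41/33.65) = 12.8 × 0.844279 = 10.8068
rice: 34.6 × (2.87/3.12) = 34.6 × 0.919872 = 31.8276
Index = Σ wᵢ·(p₁ᵢ/p₀ᵢ) = 50.1359 + 14.3216 + 10.8068 + 31.8276 = 107.0919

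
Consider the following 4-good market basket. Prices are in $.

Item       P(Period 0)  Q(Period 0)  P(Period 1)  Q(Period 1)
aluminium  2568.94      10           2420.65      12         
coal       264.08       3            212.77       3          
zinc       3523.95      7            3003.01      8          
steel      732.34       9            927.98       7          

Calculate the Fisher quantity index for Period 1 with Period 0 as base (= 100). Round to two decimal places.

111.75

Laspeyres component (base-period weights):
ΣP(Period 0)Q(Period 1) = 2568.94×12 + 264.08×3 + 3523.95×8 + 732.34×7 = 30827.28 + 792.24 + 28191.6 + 5126.38 = 64937.5
ΣP(Period 0)Q(Period 0) = 2568.94×10 + 264.08×3 + 3523.95×7 + 732.34×9 = 25689.4 + 792.24 + 24667.65 + 6591.06 = 57740.35
L = 64937.5 / 57740.35 × 100 = 112.4647
Paasche component (current-period weights):
ΣP(Period 1)Q(Period 1) = 2420.65×12 + 212.77×3 + 3003.01×8 + 927.98×7 = 29047.8 + 638.31 + 24024.08 + 6495.86 = 60206.05
ΣP(Period 1)Q(Period 0) = 2420.65×10 + 212.77×3 + 3003.01×7 + 927.98×9 = 24206.5 + 638.31 + 21021.07 + 8351.82 = 54217.7
P = 60206.05 / 54217.7 × 100 = 111.0450
Fisher = √(L × P) = √(112.4647 × 111.0450) = 111.7526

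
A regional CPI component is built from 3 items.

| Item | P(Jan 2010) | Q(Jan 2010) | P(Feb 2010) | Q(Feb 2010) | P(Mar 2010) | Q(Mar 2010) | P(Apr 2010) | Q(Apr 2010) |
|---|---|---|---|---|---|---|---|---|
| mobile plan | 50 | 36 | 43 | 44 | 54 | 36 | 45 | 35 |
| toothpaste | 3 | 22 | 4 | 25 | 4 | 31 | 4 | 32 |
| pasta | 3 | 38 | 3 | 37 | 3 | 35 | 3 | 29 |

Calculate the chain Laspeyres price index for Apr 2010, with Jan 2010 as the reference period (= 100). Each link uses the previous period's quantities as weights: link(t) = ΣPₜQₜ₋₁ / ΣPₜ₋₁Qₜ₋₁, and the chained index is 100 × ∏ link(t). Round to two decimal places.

Link Jan 2010→Feb 2010:
ΣP(Feb 2010)Q(Jan 2010) = 43×36 + 4×22 + 3×38 = 1548 + 88 + 114 = 1750
ΣP(Jan 2010)Q(Jan 2010) = 50×36 + 3×22 + 3×38 = 1800 + 66 + 114 = 1980
link = 1750/1980 = 0.883838
Link Feb 2010→Mar 2010:
ΣP(Mar 2010)Q(Feb 2010) = 54×44 + 4×25 + 3×37 = 2376 + 100 + 111 = 2587
ΣP(Feb 2010)Q(Feb 2010) = 43×44 + 4×25 + 3×37 = 1892 + 100 + 111 = 2103
link = 2587/2103 = 1.230147
Link Mar 2010→Apr 2010:
ΣP(Apr 2010)Q(Mar 2010) = 45×36 + 4×31 + 3×35 = 1620 + 124 + 105 = 1849
ΣP(Mar 2010)Q(Mar 2010) = 54×36 + 4×31 + 3×35 = 1944 + 124 + 105 = 2173
link = 1849/2173 = 0.850897
Chained index = 100 × 0.883838 × 1.230147 × 0.850897 = 92.5139

92.51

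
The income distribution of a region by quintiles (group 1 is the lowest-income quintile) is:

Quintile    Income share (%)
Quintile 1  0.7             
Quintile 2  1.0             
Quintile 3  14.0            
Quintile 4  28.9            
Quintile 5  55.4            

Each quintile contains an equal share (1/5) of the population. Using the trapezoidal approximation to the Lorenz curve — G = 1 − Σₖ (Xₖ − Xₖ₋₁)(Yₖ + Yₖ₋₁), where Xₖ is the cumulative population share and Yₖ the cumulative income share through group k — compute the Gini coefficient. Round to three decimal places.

0.549

Cumulative income shares Yₖ: 0.0070, 0.0170, 0.1570, 0.4460, 1.0000
Σ (Xₖ−Xₖ₋₁)(Yₖ+Yₖ₋₁) = (1/5)(0.0070+0.0000) + (1/5)(0.0170+0.0070) + (1/5)(0.1570+0.0170) + (1/5)(0.4460+0.1570) + (1/5)(1.0000+0.4460)
  = 0.0014 + 0.0048 + 0.0348 + 0.1206 + 0.2892 = 0.4508
G = 1 − 0.4508 = 0.5492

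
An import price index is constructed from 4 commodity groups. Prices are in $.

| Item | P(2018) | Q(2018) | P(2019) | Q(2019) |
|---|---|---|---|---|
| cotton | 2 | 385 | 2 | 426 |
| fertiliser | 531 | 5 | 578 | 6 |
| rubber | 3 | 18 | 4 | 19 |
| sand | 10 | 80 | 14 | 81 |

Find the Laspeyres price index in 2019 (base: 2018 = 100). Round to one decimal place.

Laspeyres price index uses base-period quantities as weights.
ΣP(2019)·Q(2018) = 2×385 + 578×5 + 4×18 + 14×80 = 770 + 2890 + 72 + 1120 = 4852
ΣP(2018)·Q(2018) = 2×385 + 531×5 + 3×18 + 10×80 = 770 + 2655 + 54 + 800 = 4279
Index = 4852 / 4279 × 100 = 113.3910

113.4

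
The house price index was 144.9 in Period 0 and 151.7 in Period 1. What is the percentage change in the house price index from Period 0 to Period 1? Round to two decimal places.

Change = (151.7 − 144.9) / 144.9 × 100
       = 6.8 / 144.9 × 100 = 4.6929%

4.69%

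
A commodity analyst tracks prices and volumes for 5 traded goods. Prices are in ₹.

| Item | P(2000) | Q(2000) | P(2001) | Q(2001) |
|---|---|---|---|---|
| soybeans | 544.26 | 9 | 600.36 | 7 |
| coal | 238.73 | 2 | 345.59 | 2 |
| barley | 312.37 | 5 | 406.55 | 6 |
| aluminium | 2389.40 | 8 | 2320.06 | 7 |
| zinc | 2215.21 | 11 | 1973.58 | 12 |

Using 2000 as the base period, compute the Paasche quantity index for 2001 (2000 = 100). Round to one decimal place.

97.6

Paasche quantity index uses current-period prices as weights.
ΣP(2001)·Q(2001) = 600.36×7 + 345.59×2 + 406.55×6 + 2320.06×7 + 1973.58×12 = 4202.52 + 691.18 + 2439.3 + 16240.42 + 23682.96 = 47256.38
ΣP(2001)·Q(2000) = 600.36×9 + 345.59×2 + 406.55×5 + 2320.06×8 + 1973.58×11 = 5403.24 + 691.18 + 2032.75 + 18560.48 + 21709.38 = 48397.03
Index = 47256.38 / 48397.03 × 100 = 97.6431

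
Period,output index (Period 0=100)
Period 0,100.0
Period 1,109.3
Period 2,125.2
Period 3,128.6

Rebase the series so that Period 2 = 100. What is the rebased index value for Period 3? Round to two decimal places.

Rebased(Period 3) = 128.6 / 125.2 × 100 = 102.7157

102.72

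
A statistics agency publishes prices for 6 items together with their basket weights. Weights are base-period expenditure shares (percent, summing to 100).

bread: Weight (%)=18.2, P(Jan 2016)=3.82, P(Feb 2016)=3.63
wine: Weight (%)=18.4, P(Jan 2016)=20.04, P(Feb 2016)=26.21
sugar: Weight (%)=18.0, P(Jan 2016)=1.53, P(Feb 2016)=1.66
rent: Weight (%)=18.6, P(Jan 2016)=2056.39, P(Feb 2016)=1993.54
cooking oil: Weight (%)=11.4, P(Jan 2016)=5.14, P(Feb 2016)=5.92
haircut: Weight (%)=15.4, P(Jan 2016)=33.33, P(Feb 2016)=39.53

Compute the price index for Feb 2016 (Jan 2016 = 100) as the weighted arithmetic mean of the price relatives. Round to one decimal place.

110.3

bread: 18.2 × (3.63/3.82) = 18.2 × 0.950262 = 17.2948
wine: 18.4 × (26.21/20.04) = 18.4 × 1.307884 = 24.0651
sugar: 18.0 × (1.66/1.53) = 18.0 × 1.084967 = 19.5294
rent: 18.6 × (1993.54/2056.39) = 18.6 × 0.969437 = 18.0315
cooking oil: 11.4 × (5.92/5.14) = 11.4 × 1.151751 = 13.1300
haircut: 15.4 × (39.53/33.33) = 15.4 × 1.186019 = 18.2647
Index = Σ wᵢ·(p₁ᵢ/p₀ᵢ) = 17.2948 + 24.0651 + 19.5294 + 18.0315 + 13.1300 + 18.2647 = 110.3154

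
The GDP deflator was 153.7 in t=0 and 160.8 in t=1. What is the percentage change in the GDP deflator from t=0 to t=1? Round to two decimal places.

Change = (160.8 − 153.7) / 153.7 × 100
       = 7.1 / 153.7 × 100 = 4.6194%

4.62%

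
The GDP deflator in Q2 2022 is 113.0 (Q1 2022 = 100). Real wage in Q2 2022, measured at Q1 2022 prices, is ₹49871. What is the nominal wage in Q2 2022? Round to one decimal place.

Nominal = Real × (Index/100) = 49871 × (113.0/100)
        = 49871 × 1.130 = 56354.2300

56354.2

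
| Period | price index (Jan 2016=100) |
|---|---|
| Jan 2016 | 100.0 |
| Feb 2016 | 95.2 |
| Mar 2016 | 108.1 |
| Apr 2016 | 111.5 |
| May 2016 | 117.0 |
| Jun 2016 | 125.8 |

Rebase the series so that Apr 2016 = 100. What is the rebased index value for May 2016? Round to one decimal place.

Rebased(May 2016) = 117.0 / 111.5 × 100 = 104.9327

104.9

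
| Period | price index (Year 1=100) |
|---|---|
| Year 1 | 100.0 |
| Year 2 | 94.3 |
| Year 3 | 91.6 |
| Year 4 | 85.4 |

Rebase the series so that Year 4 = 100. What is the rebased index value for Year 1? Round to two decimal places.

Rebased(Year 1) = 100.0 / 85.4 × 100 = 117.0960

117.10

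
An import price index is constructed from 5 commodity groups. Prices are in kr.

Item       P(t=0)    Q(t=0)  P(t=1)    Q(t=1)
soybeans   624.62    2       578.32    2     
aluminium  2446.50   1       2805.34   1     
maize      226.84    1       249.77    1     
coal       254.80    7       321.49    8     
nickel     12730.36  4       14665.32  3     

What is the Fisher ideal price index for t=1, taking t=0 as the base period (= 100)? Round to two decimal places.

Laspeyres component (base-period weights):
ΣP(t=1)Q(t=0) = 578.32×2 + 2805.34×1 + 249.77×1 + 321.49×7 + 14665.32×4 = 1156.64 + 2805.34 + 249.77 + 2250.43 + 58661.28 = 65123.46
ΣP(t=0)Q(t=0) = 624.62×2 + 2446.50×1 + 226.84×1 + 254.80×7 + 12730.36×4 = 1249.24 + 2446.5 + 226.84 + 1783.6 + 50921.44 = 56627.62
L = 65123.46 / 56627.62 × 100 = 115.0030
Paasche component (current-period weights):
ΣP(t=1)Q(t=1) = 578.32×2 + 2805.34×1 + 249.77×1 + 321.49×8 + 14665.32×3 = 1156.64 + 2805.34 + 249.77 + 2571.92 + 43995.96 = 50779.63
ΣP(t=0)Q(t=1) = 624.62×2 + 2446.50×1 + 226.84×1 + 254.80×8 + 12730.36×3 = 1249.24 + 2446.5 + 226.84 + 2038.4 + 38191.08 = 44152.06
P = 50779.63 / 44152.06 × 100 = 115.0108
Fisher = √(L × P) = √(115.0030 × 115.0108) = 115.0069

115.01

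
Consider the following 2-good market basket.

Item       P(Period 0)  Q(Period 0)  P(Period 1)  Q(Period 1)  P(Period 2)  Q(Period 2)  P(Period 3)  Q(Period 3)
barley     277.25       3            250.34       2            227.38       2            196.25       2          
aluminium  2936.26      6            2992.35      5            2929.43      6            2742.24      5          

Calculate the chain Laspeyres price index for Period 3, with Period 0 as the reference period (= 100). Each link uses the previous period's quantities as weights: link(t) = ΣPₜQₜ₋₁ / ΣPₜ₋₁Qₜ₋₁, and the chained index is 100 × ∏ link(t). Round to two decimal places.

92.51

Link Period 0→Period 1:
ΣP(Period 1)Q(Period 0) = 250.34×3 + 2992.35×6 = 751.02 + 17954.1 = 18705.12
ΣP(Period 0)Q(Period 0) = 277.25×3 + 2936.26×6 = 831.75 + 17617.56 = 18449.31
link = 18705.12/18449.31 = 1.013866
Link Period 1→Period 2:
ΣP(Period 2)Q(Period 1) = 227.38×2 + 2929.43×5 = 454.76 + 14647.15 = 15101.91
ΣP(Period 1)Q(Period 1) = 250.34×2 + 2992.35×5 = 500.68 + 14961.75 = 15462.43
link = 15101.91/15462.43 = 0.976684
Link Period 2→Period 3:
ΣP(Period 3)Q(Period 2) = 196.25×2 + 2742.24×6 = 392.5 + 16453.44 = 16845.94
ΣP(Period 2)Q(Period 2) = 227.38×2 + 2929.43×6 = 454.76 + 17576.58 = 18031.34
link = 16845.94/18031.34 = 0.934259
Chained index = 100 × 1.013866 × 0.976684 × 0.934259 = 92.5128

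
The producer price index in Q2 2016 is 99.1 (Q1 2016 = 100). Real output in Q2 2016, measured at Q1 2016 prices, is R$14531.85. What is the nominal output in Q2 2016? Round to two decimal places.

Nominal = Real × (Index/100) = 14531.85 × (99.1/100)
        = 14531.85 × 0.991 = 14401.0634

14401.06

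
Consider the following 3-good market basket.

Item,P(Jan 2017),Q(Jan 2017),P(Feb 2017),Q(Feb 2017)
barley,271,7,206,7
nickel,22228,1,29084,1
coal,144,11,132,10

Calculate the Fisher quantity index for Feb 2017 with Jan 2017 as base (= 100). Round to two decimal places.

Laspeyres component (base-period weights):
ΣP(Jan 2017)Q(Feb 2017) = 271×7 + 22228×1 + 144×10 = 1897 + 22228 + 1440 = 25565
ΣP(Jan 2017)Q(Jan 2017) = 271×7 + 22228×1 + 144×11 = 1897 + 22228 + 1584 = 25709
L = 25565 / 25709 × 100 = 99.4399
Paasche component (current-period weights):
ΣP(Feb 2017)Q(Feb 2017) = 206×7 + 29084×1 + 132×10 = 1442 + 29084 + 1320 = 31846
ΣP(Feb 2017)Q(Jan 2017) = 206×7 + 29084×1 + 132×11 = 1442 + 29084 + 1452 = 31978
P = 31846 / 31978 × 100 = 99.5872
Fisher = √(L × P) = √(99.4399 × 99.5872) = 99.5135

99.51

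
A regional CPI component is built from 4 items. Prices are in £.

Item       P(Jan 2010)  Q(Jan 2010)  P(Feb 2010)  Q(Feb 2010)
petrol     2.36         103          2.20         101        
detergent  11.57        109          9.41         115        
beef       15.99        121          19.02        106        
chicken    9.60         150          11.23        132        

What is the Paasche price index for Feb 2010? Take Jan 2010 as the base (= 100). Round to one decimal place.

106.0

Paasche price index uses current-period quantities as weights.
ΣP(Feb 2010)·Q(Feb 2010) = 2.20×101 + 9.41×115 + 19.02×106 + 11.23×132 = 222.2 + 1082.15 + 2016.12 + 1482.36 = 4802.83
ΣP(Jan 2010)·Q(Feb 2010) = 2.36×101 + 11.57×115 + 15.99×106 + 9.60×132 = 238.36 + 1330.55 + 1694.94 + 1267.2 = 4531.05
Index = 4802.83 / 4531.05 × 100 = 105.9982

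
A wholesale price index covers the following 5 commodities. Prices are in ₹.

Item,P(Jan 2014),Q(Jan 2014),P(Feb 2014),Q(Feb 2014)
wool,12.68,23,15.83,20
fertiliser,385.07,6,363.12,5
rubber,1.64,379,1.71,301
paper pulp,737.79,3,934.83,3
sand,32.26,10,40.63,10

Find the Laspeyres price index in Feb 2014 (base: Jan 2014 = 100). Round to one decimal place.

111.1

Laspeyres price index uses base-period quantities as weights.
ΣP(Feb 2014)·Q(Jan 2014) = 15.83×23 + 363.12×6 + 1.71×379 + 934.83×3 + 40.63×10 = 364.09 + 2178.72 + 648.09 + 2804.49 + 406.3 = 6401.69
ΣP(Jan 2014)·Q(Jan 2014) = 12.68×23 + 385.07×6 + 1.64×379 + 737.79×3 + 32.26×10 = 291.64 + 2310.42 + 621.56 + 2213.37 + 322.6 = 5759.59
Index = 6401.69 / 5759.59 × 100 = 111.1484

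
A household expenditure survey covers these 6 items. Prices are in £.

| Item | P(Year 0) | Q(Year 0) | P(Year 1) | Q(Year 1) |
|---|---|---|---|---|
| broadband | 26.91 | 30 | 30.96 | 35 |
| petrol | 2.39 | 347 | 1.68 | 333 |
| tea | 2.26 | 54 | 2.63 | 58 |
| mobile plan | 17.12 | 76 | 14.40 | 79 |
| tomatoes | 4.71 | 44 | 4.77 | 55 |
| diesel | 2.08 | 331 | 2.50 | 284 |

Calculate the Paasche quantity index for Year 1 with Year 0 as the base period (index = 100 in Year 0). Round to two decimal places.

Paasche quantity index uses current-period prices as weights.
ΣP(Year 1)·Q(Year 1) = 30.96×35 + 1.68×333 + 2.63×58 + 14.40×79 + 4.77×55 + 2.50×284 = 1083.6 + 559.44 + 152.54 + 1137.6 + 262.35 + 710 = 3905.53
ΣP(Year 1)·Q(Year 0) = 30.96×30 + 1.68×347 + 2.63×54 + 14.40×76 + 4.77×44 + 2.50×331 = 928.8 + 582.96 + 142.02 + 1094.4 + 209.88 + 827.5 = 3785.56
Index = 3905.53 / 3785.56 × 100 = 103.1691

103.17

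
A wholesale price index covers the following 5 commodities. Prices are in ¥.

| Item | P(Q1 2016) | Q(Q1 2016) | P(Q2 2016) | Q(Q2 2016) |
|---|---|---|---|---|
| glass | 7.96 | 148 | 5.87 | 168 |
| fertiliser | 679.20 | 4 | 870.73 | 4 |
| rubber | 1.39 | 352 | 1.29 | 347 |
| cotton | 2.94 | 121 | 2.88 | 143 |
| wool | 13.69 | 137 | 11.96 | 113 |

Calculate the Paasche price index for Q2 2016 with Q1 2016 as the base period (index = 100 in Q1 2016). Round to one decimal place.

Paasche price index uses current-period quantities as weights.
ΣP(Q2 2016)·Q(Q2 2016) = 5.87×168 + 870.73×4 + 1.29×347 + 2.88×143 + 11.96×113 = 986.16 + 3482.92 + 447.63 + 411.84 + 1351.48 = 6680.03
ΣP(Q1 2016)·Q(Q2 2016) = 7.96×168 + 679.20×4 + 1.39×347 + 2.94×143 + 13.69×113 = 1337.28 + 2716.8 + 482.33 + 420.42 + 1546.97 = 6503.8
Index = 6680.03 / 6503.8 × 100 = 102.7096

102.7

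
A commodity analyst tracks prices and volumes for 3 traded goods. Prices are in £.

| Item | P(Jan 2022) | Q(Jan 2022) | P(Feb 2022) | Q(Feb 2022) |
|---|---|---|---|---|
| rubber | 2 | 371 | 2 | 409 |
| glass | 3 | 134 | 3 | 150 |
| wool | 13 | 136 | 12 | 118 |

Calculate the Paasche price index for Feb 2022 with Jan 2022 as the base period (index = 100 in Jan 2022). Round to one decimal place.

95.8

Paasche price index uses current-period quantities as weights.
ΣP(Feb 2022)·Q(Feb 2022) = 2×409 + 3×150 + 12×118 = 818 + 450 + 1416 = 2684
ΣP(Jan 2022)·Q(Feb 2022) = 2×409 + 3×150 + 13×118 = 818 + 450 + 1534 = 2802
Index = 2684 / 2802 × 100 = 95.7887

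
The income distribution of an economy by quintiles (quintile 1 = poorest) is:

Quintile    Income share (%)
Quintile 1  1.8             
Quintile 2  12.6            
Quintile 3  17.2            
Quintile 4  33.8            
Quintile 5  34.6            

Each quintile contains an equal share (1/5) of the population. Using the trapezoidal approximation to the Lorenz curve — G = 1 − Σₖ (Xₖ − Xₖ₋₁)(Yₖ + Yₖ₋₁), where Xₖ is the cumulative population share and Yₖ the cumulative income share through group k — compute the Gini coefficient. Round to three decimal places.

Cumulative income shares Yₖ: 0.0180, 0.1440, 0.3160, 0.6540, 1.0000
Σ (Xₖ−Xₖ₋₁)(Yₖ+Yₖ₋₁) = (1/5)(0.0180+0.0000) + (1/5)(0.1440+0.0180) + (1/5)(0.3160+0.1440) + (1/5)(0.6540+0.3160) + (1/5)(1.0000+0.6540)
  = 0.0036 + 0.0324 + 0.0920 + 0.1940 + 0.3308 = 0.6528
G = 1 − 0.6528 = 0.3472

0.347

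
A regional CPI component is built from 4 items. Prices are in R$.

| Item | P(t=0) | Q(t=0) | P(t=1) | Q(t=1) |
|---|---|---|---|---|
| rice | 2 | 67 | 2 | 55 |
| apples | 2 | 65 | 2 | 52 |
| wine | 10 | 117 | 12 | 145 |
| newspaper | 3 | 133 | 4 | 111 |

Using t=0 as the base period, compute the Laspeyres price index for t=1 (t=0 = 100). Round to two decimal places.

120.02

Laspeyres price index uses base-period quantities as weights.
ΣP(t=1)·Q(t=0) = 2×67 + 2×65 + 12×117 + 4×133 = 134 + 130 + 1404 + 532 = 2200
ΣP(t=0)·Q(t=0) = 2×67 + 2×65 + 10×117 + 3×133 = 134 + 130 + 1170 + 399 = 1833
Index = 2200 / 1833 × 100 = 120.0218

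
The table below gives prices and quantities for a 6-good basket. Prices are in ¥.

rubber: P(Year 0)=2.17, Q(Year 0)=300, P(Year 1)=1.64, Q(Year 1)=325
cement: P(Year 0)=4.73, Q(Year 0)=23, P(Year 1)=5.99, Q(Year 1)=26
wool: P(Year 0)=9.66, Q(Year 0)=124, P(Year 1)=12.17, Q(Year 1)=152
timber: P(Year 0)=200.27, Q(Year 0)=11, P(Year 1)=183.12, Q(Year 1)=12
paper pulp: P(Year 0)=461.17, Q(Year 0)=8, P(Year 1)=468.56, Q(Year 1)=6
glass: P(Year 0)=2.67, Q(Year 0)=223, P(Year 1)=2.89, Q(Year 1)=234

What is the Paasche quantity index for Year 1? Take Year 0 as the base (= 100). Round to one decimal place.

96.2

Paasche quantity index uses current-period prices as weights.
ΣP(Year 1)·Q(Year 1) = 1.64×325 + 5.99×26 + 12.17×152 + 183.12×12 + 468.56×6 + 2.89×234 = 533 + 155.74 + 1849.84 + 2197.44 + 2811.36 + 676.26 = 8223.64
ΣP(Year 1)·Q(Year 0) = 1.64×300 + 5.99×23 + 12.17×124 + 183.12×11 + 468.56×8 + 2.89×223 = 492 + 137.77 + 1509.08 + 2014.32 + 3748.48 + 644.47 = 8546.12
Index = 8223.64 / 8546.12 × 100 = 96.2266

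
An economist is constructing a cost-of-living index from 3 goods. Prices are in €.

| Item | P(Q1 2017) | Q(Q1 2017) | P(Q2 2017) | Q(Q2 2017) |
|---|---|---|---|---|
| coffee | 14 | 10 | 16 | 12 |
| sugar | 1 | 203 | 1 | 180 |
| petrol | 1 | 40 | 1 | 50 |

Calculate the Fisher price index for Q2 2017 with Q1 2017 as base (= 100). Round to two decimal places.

Laspeyres component (base-period weights):
ΣP(Q2 2017)Q(Q1 2017) = 16×10 + 1×203 + 1×40 = 160 + 203 + 40 = 403
ΣP(Q1 2017)Q(Q1 2017) = 14×10 + 1×203 + 1×40 = 140 + 203 + 40 = 383
L = 403 / 383 × 100 = 105.2219
Paasche component (current-period weights):
ΣP(Q2 2017)Q(Q2 2017) = 16×12 + 1×180 + 1×50 = 192 + 180 + 50 = 422
ΣP(Q1 2017)Q(Q2 2017) = 14×12 + 1×180 + 1×50 = 168 + 180 + 50 = 398
P = 422 / 398 × 100 = 106.0302
Fisher = √(L × P) = √(105.2219 × 106.0302) = 105.6253

105.63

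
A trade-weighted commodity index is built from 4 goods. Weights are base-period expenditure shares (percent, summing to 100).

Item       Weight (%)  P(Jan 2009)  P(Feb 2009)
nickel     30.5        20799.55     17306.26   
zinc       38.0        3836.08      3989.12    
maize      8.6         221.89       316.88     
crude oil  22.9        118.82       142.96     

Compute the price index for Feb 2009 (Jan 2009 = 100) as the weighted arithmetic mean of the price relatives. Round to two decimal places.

104.73

nickel: 30.5 × (17306.26/20799.55) = 30.5 × 0.832050 = 25.3775
zinc: 38.0 × (3989.12/3836.08) = 38.0 × 1.039895 = 39.5160
maize: 8.6 × (316.88/221.89) = 8.6 × 1.428095 = 12.2816
crude oil: 22.9 × (142.96/118.82) = 22.9 × 1.203164 = 27.5525
Index = Σ wᵢ·(p₁ᵢ/p₀ᵢ) = 25.3775 + 39.5160 + 12.2816 + 27.5525 = 104.7276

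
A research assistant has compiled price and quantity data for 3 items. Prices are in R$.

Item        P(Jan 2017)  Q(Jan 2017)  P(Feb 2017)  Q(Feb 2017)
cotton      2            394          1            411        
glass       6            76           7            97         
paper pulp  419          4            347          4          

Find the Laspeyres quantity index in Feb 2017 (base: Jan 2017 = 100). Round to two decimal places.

Laspeyres quantity index uses base-period prices as weights.
ΣP(Jan 2017)·Q(Feb 2017) = 2×411 + 6×97 + 419×4 = 822 + 582 + 1676 = 3080
ΣP(Jan 2017)·Q(Jan 2017) = 2×394 + 6×76 + 419×4 = 788 + 456 + 1676 = 2920
Index = 3080 / 2920 × 100 = 105.4795

105.48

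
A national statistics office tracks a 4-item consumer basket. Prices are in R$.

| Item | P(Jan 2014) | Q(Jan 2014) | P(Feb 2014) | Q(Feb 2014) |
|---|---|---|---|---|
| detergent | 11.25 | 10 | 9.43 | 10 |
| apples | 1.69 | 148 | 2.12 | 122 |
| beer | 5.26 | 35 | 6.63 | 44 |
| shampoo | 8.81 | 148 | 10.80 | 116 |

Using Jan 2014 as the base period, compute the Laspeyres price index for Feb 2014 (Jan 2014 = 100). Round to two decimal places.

120.96

Laspeyres price index uses base-period quantities as weights.
ΣP(Feb 2014)·Q(Jan 2014) = 9.43×10 + 2.12×148 + 6.63×35 + 10.80×148 = 94.3 + 313.76 + 232.05 + 1598.4 = 2238.51
ΣP(Jan 2014)·Q(Jan 2014) = 11.25×10 + 1.69×148 + 5.26×35 + 8.81×148 = 112.5 + 250.12 + 184.1 + 1303.88 = 1850.6
Index = 2238.51 / 1850.6 × 100 = 120.9613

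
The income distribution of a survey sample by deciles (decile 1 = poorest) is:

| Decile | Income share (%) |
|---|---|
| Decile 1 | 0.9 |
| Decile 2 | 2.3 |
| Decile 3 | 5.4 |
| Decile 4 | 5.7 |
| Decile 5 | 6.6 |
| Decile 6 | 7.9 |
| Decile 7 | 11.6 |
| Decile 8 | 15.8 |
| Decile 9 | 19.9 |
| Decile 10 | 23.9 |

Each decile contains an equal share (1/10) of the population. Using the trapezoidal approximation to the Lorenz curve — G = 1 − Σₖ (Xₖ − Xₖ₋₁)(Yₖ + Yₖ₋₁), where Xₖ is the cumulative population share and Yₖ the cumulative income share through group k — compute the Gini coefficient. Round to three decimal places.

Cumulative income shares Yₖ: 0.0090, 0.0320, 0.0860, 0.1430, 0.2090, 0.2880, 0.4040, 0.5620, 0.7610, 1.0000
Σ (Xₖ−Xₖ₋₁)(Yₖ+Yₖ₋₁) = (1/10)(0.0090+0.0000) + (1/10)(0.0320+0.0090) + (1/10)(0.0860+0.0320) + (1/10)(0.1430+0.0860) + (1/10)(0.2090+0.1430) + (1/10)(0.2880+0.2090) + (1/10)(0.4040+0.2880) + (1/10)(0.5620+0.4040) + (1/10)(0.7610+0.5620) + (1/10)(1.0000+0.7610)
  = 0.0009 + 0.0041 + 0.0118 + 0.0229 + 0.0352 + 0.0497 + 0.0692 + 0.0966 + 0.1323 + 0.1761 = 0.5988
G = 1 − 0.5988 = 0.4012

0.401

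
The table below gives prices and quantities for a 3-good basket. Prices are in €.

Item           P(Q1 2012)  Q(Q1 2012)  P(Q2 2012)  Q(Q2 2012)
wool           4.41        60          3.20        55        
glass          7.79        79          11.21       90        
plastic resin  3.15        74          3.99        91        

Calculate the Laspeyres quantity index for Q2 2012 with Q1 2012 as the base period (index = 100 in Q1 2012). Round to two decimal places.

Laspeyres quantity index uses base-period prices as weights.
ΣP(Q1 2012)·Q(Q2 2012) = 4.41×55 + 7.79×90 + 3.15×91 = 242.55 + 701.1 + 286.65 = 1230.3
ΣP(Q1 2012)·Q(Q1 2012) = 4.41×60 + 7.79×79 + 3.15×74 = 264.6 + 615.41 + 233.1 = 1113.11
Index = 1230.3 / 1113.11 × 100 = 110.5282

110.53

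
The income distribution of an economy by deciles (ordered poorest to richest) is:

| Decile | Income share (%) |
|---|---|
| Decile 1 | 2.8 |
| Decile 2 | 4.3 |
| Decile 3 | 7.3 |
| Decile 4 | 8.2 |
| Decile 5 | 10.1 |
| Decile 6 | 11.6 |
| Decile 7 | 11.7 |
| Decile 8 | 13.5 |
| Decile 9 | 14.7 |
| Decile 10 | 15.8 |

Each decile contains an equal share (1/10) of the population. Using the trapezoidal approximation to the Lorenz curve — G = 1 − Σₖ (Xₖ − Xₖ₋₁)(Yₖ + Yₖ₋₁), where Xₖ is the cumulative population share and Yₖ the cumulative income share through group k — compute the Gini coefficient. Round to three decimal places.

Cumulative income shares Yₖ: 0.0280, 0.0710, 0.1440, 0.2260, 0.3270, 0.4430, 0.5600, 0.6950, 0.8420, 1.0000
Σ (Xₖ−Xₖ₋₁)(Yₖ+Yₖ₋₁) = (1/10)(0.0280+0.0000) + (1/10)(0.0710+0.0280) + (1/10)(0.1440+0.0710) + (1/10)(0.2260+0.1440) + (1/10)(0.3270+0.2260) + (1/10)(0.4430+0.3270) + (1/10)(0.5600+0.4430) + (1/10)(0.6950+0.5600) + (1/10)(0.8420+0.6950) + (1/10)(1.0000+0.8420)
  = 0.0028 + 0.0099 + 0.0215 + 0.0370 + 0.0553 + 0.0770 + 0.1003 + 0.1255 + 0.1537 + 0.1842 = 0.7672
G = 1 − 0.7672 = 0.2328

0.233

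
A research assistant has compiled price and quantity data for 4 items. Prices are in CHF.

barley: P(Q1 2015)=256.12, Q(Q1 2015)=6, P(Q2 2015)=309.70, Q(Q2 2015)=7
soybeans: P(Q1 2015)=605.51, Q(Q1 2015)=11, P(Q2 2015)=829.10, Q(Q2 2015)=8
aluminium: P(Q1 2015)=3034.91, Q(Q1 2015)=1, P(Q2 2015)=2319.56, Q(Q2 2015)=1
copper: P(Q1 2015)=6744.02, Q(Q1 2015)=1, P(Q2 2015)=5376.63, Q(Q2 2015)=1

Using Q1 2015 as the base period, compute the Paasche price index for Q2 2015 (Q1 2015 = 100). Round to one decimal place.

100.5

Paasche price index uses current-period quantities as weights.
ΣP(Q2 2015)·Q(Q2 2015) = 309.70×7 + 829.10×8 + 2319.56×1 + 5376.63×1 = 2167.9 + 6632.8 + 2319.56 + 5376.63 = 16496.89
ΣP(Q1 2015)·Q(Q2 2015) = 256.12×7 + 605.51×8 + 3034.91×1 + 6744.02×1 = 1792.84 + 4844.08 + 3034.91 + 6744.02 = 16415.85
Index = 16496.89 / 16415.85 × 100 = 100.4937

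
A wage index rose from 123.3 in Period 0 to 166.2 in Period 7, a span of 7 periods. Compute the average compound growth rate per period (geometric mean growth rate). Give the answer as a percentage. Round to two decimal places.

Growth factor = (166.2/123.3)^(1/7) = (1.347932)^(1/7) = 1.043576
Growth rate = 1.043576 − 1 = 0.043576 = 4.3576%

4.36%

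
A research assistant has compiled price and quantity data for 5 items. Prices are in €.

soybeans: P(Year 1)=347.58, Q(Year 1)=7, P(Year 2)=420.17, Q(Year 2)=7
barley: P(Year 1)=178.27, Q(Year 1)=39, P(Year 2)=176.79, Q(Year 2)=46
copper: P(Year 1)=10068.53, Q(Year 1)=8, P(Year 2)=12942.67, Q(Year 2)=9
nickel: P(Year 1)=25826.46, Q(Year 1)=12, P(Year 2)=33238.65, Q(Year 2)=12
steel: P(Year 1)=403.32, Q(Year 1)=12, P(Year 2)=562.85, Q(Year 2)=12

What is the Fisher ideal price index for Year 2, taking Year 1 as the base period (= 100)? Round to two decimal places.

128.20

Laspeyres component (base-period weights):
ΣP(Year 2)Q(Year 1) = 420.17×7 + 176.79×39 + 12942.67×8 + 33238.65×12 + 562.85×12 = 2941.19 + 6894.81 + 103541.36 + 398863.8 + 6754.2 = 518995.36
ΣP(Year 1)Q(Year 1) = 347.58×7 + 178.27×39 + 10068.53×8 + 25826.46×12 + 403.32×12 = 2433.06 + 6952.53 + 80548.24 + 309917.52 + 4839.84 = 404691.19
L = 518995.36 / 404691.19 × 100 = 128.2448
Paasche component (current-period weights):
ΣP(Year 2)Q(Year 2) = 420.17×7 + 176.79×46 + 12942.67×9 + 33238.65×12 + 562.85×12 = 2941.19 + 8132.34 + 116484.03 + 398863.8 + 6754.2 = 533175.56
ΣP(Year 1)Q(Year 2) = 347.58×7 + 178.27×46 + 10068.53×9 + 25826.46×12 + 403.32×12 = 2433.06 + 8200.42 + 90616.77 + 309917.52 + 4839.84 = 416007.61
P = 533175.56 / 416007.61 × 100 = 128.1649
Fisher = √(L × P) = √(128.2448 × 128.1649) = 128.2048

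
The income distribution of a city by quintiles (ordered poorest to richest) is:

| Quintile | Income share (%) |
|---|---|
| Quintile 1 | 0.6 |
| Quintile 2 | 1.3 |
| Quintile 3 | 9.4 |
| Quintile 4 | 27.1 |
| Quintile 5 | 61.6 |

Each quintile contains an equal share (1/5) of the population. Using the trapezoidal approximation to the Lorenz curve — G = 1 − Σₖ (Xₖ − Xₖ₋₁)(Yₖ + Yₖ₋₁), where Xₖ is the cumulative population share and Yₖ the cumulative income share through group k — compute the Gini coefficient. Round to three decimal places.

Cumulative income shares Yₖ: 0.0060, 0.0190, 0.1130, 0.3840, 1.0000
Σ (Xₖ−Xₖ₋₁)(Yₖ+Yₖ₋₁) = (1/5)(0.0060+0.0000) + (1/5)(0.0190+0.0060) + (1/5)(0.1130+0.0190) + (1/5)(0.3840+0.1130) + (1/5)(1.0000+0.3840)
  = 0.0012 + 0.0050 + 0.0264 + 0.0994 + 0.2768 = 0.4088
G = 1 − 0.4088 = 0.5912

0.591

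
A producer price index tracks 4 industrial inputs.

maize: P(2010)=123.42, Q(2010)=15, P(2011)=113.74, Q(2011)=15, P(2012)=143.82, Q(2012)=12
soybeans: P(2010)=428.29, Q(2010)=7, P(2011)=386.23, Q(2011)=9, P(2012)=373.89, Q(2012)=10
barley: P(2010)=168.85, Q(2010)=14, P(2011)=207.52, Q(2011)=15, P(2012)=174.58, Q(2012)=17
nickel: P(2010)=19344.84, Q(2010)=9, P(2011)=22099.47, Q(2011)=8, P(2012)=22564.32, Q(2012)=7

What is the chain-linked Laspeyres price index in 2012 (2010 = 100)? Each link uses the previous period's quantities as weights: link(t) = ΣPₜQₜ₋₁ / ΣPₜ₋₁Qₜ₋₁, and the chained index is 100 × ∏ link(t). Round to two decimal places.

Link 2010→2011:
ΣP(2011)Q(2010) = 113.74×15 + 386.23×7 + 207.52×14 + 22099.47×9 = 1706.1 + 2703.61 + 2905.28 + 198895.23 = 206210.22
ΣP(2010)Q(2010) = 123.42×15 + 428.29×7 + 168.85×14 + 19344.84×9 = 1851.3 + 2998.03 + 2363.9 + 174103.56 = 181316.79
link = 206210.22/181316.79 = 1.137292
Link 2011→2012:
ΣP(2012)Q(2011) = 143.82×15 + 373.89×9 + 174.58×15 + 22564.32×8 = 2157.3 + 3365.01 + 2618.7 + 180514.56 = 188655.57
ΣP(2011)Q(2011) = 113.74×15 + 386.23×9 + 207.52×15 + 22099.47×8 = 1706.1 + 3476.07 + 3112.8 + 176795.76 = 185090.73
link = 188655.57/185090.73 = 1.019260
Chained index = 100 × 1.137292 × 1.019260 = 115.9197

115.92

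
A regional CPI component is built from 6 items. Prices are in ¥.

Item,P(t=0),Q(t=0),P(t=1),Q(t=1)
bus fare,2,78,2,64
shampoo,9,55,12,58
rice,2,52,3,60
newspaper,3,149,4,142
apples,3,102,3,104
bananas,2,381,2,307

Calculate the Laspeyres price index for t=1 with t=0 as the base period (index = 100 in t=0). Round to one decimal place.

116.1

Laspeyres price index uses base-period quantities as weights.
ΣP(t=1)·Q(t=0) = 2×78 + 12×55 + 3×52 + 4×149 + 3×102 + 2×381 = 156 + 660 + 156 + 596 + 306 + 762 = 2636
ΣP(t=0)·Q(t=0) = 2×78 + 9×55 + 2×52 + 3×149 + 3×102 + 2×381 = 156 + 495 + 104 + 447 + 306 + 762 = 2270
Index = 2636 / 2270 × 100 = 116.1233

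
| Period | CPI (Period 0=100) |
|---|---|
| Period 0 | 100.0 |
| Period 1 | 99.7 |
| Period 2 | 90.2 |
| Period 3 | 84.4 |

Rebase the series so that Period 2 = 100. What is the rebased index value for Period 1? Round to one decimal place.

Rebased(Period 1) = 99.7 / 90.2 × 100 = 110.5322

110.5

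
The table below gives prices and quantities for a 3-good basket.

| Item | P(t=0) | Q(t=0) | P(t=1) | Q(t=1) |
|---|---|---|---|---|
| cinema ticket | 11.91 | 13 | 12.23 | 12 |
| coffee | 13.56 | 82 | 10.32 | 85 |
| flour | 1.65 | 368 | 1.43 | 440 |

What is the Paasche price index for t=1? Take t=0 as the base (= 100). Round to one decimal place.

81.8

Paasche price index uses current-period quantities as weights.
ΣP(t=1)·Q(t=1) = 12.23×12 + 10.32×85 + 1.43×440 = 146.76 + 877.2 + 629.2 = 1653.16
ΣP(t=0)·Q(t=1) = 11.91×12 + 13.56×85 + 1.65×440 = 142.92 + 1152.6 + 726 = 2021.52
Index = 1653.16 / 2021.52 × 100 = 81.7781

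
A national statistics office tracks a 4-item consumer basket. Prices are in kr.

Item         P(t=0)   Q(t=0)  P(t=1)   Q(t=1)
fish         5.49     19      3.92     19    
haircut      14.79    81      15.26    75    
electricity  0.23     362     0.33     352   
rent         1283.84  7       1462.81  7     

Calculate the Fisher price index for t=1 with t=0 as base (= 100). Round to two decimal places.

Laspeyres component (base-period weights):
ΣP(t=1)Q(t=0) = 3.92×19 + 15.26×81 + 0.33×362 + 1462.81×7 = 74.48 + 1236.06 + 119.46 + 10239.67 = 11669.67
ΣP(t=0)Q(t=0) = 5.49×19 + 14.79×81 + 0.23×362 + 1283.84×7 = 104.31 + 1197.99 + 83.26 + 8986.88 = 10372.44
L = 11669.67 / 10372.44 × 100 = 112.5065
Paasche component (current-period weights):
ΣP(t=1)Q(t=1) = 3.92×19 + 15.26×75 + 0.33×352 + 1462.81×7 = 74.48 + 1144.5 + 116.16 + 10239.67 = 11574.81
ΣP(t=0)Q(t=1) = 5.49×19 + 14.79×75 + 0.23×352 + 1283.84×7 = 104.31 + 1109.25 + 80.96 + 8986.88 = 10281.4
P = 11574.81 / 10281.4 × 100 = 112.5801
Fisher = √(L × P) = √(112.5065 × 112.5801) = 112.5433

112.54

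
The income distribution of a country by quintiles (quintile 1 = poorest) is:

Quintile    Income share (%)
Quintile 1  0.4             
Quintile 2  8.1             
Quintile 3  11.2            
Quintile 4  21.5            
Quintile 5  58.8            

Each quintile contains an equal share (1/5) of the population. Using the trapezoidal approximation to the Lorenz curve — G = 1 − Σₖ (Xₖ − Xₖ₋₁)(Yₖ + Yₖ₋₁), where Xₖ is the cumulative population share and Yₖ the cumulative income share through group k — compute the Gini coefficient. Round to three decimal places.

Cumulative income shares Yₖ: 0.0040, 0.0850, 0.1970, 0.4120, 1.0000
Σ (Xₖ−Xₖ₋₁)(Yₖ+Yₖ₋₁) = (1/5)(0.0040+0.0000) + (1/5)(0.0850+0.0040) + (1/5)(0.1970+0.0850) + (1/5)(0.4120+0.1970) + (1/5)(1.0000+0.4120)
  = 0.0008 + 0.0178 + 0.0564 + 0.1218 + 0.2824 = 0.4792
G = 1 − 0.4792 = 0.5208

0.521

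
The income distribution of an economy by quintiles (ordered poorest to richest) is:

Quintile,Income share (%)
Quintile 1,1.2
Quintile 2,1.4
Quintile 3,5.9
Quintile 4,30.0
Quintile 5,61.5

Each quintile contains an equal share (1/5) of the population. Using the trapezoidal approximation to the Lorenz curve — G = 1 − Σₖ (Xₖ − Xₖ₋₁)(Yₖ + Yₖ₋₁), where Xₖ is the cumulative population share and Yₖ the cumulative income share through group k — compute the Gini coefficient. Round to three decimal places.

Cumulative income shares Yₖ: 0.0120, 0.0260, 0.0850, 0.3850, 1.0000
Σ (Xₖ−Xₖ₋₁)(Yₖ+Yₖ₋₁) = (1/5)(0.0120+0.0000) + (1/5)(0.0260+0.0120) + (1/5)(0.0850+0.0260) + (1/5)(0.3850+0.0850) + (1/5)(1.0000+0.3850)
  = 0.0024 + 0.0076 + 0.0222 + 0.0940 + 0.2770 = 0.4032
G = 1 − 0.4032 = 0.5968

0.597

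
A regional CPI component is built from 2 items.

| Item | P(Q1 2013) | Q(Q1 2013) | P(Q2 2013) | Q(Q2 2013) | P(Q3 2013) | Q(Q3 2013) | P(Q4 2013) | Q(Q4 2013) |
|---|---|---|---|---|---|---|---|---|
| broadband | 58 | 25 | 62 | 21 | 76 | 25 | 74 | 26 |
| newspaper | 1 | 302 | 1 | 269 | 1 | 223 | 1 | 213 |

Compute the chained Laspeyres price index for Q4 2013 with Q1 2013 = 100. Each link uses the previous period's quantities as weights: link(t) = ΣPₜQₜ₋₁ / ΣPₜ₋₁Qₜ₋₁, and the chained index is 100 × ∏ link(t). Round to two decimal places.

Link Q1 2013→Q2 2013:
ΣP(Q2 2013)Q(Q1 2013) = 62×25 + 1×302 = 1550 + 302 = 1852
ΣP(Q1 2013)Q(Q1 2013) = 58×25 + 1×302 = 1450 + 302 = 1752
link = 1852/1752 = 1.057078
Link Q2 2013→Q3 2013:
ΣP(Q3 2013)Q(Q2 2013) = 76×21 + 1×269 = 1596 + 269 = 1865
ΣP(Q2 2013)Q(Q2 2013) = 62×21 + 1×269 = 1302 + 269 = 1571
link = 1865/1571 = 1.187142
Link Q3 2013→Q4 2013:
ΣP(Q4 2013)Q(Q3 2013) = 74×25 + 1×223 = 1850 + 223 = 2073
ΣP(Q3 2013)Q(Q3 2013) = 76×25 + 1×223 = 1900 + 223 = 2123
link = 2073/2123 = 0.976448
Chained index = 100 × 1.057078 × 1.187142 × 0.976448 = 122.5346

122.53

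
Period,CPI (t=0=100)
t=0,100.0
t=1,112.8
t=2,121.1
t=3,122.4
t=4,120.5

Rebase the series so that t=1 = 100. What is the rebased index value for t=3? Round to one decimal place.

108.5

Rebased(t=3) = 122.4 / 112.8 × 100 = 108.5106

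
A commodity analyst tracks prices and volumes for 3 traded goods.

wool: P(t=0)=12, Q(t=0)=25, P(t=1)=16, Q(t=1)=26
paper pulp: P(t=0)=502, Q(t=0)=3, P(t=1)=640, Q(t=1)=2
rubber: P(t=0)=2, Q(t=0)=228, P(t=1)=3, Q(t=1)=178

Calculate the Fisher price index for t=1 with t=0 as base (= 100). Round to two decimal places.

Laspeyres component (base-period weights):
ΣP(t=1)Q(t=0) = 16×25 + 640×3 + 3×228 = 400 + 1920 + 684 = 3004
ΣP(t=0)Q(t=0) = 12×25 + 502×3 + 2×228 = 300 + 1506 + 456 = 2262
L = 3004 / 2262 × 100 = 132.8028
Paasche component (current-period weights):
ΣP(t=1)Q(t=1) = 16×26 + 640×2 + 3×178 = 416 + 1280 + 534 = 2230
ΣP(t=0)Q(t=1) = 12×26 + 502×2 + 2×178 = 312 + 1004 + 356 = 1672
P = 2230 / 1672 × 100 = 133.3732
Fisher = √(L × P) = √(132.8028 × 133.3732) = 133.0877

133.09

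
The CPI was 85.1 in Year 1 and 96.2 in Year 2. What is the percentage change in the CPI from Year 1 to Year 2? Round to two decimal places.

13.04%

Change = (96.2 − 85.1) / 85.1 × 100
       = 11.1 / 85.1 × 100 = 13.0435%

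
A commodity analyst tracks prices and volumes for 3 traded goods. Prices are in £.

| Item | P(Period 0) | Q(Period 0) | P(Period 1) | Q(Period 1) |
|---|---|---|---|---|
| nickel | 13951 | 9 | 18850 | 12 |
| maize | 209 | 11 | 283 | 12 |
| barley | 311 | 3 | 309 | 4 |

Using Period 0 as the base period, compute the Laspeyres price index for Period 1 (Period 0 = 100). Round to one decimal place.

Laspeyres price index uses base-period quantities as weights.
ΣP(Period 1)·Q(Period 0) = 18850×9 + 283×11 + 309×3 = 169650 + 3113 + 927 = 173690
ΣP(Period 0)·Q(Period 0) = 13951×9 + 209×11 + 311×3 = 125559 + 2299 + 933 = 128791
Index = 173690 / 128791 × 100 = 134.8619

134.9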